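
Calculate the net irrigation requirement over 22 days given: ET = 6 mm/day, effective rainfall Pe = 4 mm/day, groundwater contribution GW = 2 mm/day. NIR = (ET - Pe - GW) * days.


Daily deficit = ET - Pe - GW = 6 - 4 - 2 = 0 mm/day
NIR = 0 * 22 = 0 mm

0 mm


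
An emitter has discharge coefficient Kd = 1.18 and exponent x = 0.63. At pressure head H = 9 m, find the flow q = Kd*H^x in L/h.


q = Kd * H^x = 1.18 * 9^0.63 = 1.18 * 3.991837

4.7104 L/h


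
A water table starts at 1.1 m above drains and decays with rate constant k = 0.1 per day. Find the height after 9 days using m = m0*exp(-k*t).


m = m0 * exp(-k*t)
m = 1.1 * exp(-0.1 * 9)
m = 1.1 * exp(-0.9000)

0.4472 m


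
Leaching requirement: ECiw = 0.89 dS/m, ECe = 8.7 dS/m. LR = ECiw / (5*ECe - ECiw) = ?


LR = ECiw / (5*ECe - ECiw)
LR = 0.89 / (5*8.7 - 0.89)
LR = 0.89 / 42.6100

0.0209


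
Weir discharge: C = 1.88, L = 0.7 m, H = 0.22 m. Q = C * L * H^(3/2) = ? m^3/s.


Q = C * L * H^(3/2) = 1.88 * 0.7 * 0.22^1.5 = 1.88 * 0.7 * 0.103189

0.1358 m^3/s


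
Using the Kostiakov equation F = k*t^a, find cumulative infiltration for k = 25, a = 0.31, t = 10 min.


F = k * t^a = 25 * 10^0.31
F = 25 * 2.041738

51.0434 mm


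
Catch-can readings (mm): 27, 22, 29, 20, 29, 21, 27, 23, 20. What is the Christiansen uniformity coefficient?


mean = 24.222222 mm
MAD = 3.358025 mm
CU = (1 - 3.358025/24.222222)*100

86.1366 %


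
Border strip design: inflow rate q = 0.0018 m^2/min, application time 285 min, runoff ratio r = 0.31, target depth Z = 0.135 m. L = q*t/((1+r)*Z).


L = q*t/((1+r)*Z)
L = 0.0018*285/((1+0.31)*0.135)
L = 0.513/0.17685

2.9008 m


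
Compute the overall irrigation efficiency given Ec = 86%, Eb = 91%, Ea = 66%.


Ec = 0.86, Eb = 0.91, Ea = 0.66
E = 0.86 * 0.91 * 0.66 * 100 = 51.6516%

51.6516 %


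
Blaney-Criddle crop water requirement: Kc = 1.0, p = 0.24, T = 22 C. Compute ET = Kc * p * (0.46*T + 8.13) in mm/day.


ET = Kc * p * (0.46*T + 8.13)
ET = 1.0 * 0.24 * (0.46*22 + 8.13)
ET = 1.0 * 0.24 * 18.2500

4.3800 mm/day


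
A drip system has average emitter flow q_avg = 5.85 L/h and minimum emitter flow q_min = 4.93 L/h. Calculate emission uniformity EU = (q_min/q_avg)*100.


EU = (q_min/q_avg)*100 = (4.93/5.85)*100 = 84.2735%

84.2735 %


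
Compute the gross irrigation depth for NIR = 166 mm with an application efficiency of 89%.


Ea = 89% = 0.89
GID = NIR / Ea = 166 / 0.89 = 186.5169 mm

186.5169 mm


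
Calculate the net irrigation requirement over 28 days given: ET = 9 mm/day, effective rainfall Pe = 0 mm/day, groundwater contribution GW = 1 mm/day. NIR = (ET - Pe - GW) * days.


Daily deficit = ET - Pe - GW = 9 - 0 - 1 = 8 mm/day
NIR = 8 * 28 = 224 mm

224.0000 mm


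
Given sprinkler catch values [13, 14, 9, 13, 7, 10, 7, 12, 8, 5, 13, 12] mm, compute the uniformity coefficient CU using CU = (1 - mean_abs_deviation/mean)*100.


mean = 10.250000 mm
MAD = 2.583333 mm
CU = (1 - 2.583333/10.250000)*100

74.7968 %


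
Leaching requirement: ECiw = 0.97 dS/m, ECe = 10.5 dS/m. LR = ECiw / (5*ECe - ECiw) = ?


LR = ECiw / (5*ECe - ECiw)
LR = 0.97 / (5*10.5 - 0.97)
LR = 0.97 / 51.5300

0.0188


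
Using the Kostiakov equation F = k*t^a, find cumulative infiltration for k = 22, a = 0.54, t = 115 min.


F = k * t^a = 22 * 115^0.54
F = 22 * 12.965129

285.2328 mm


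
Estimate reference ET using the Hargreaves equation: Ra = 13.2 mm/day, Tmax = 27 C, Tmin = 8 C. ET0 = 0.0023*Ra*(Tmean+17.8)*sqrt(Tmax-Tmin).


Tmean = (Tmax + Tmin)/2 = (27 + 8)/2 = 17.5
ET0 = 0.0023 * 13.2 * (17.5 + 17.8) * sqrt(27 - 8)
ET0 = 0.0023 * 13.2 * 35.3 * 4.358899

4.6715 mm/day


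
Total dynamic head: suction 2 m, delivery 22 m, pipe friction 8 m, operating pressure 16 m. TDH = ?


TDH = Hs + Hd + hf + Hp = 2 + 22 + 8 + 16 = 48

48 m


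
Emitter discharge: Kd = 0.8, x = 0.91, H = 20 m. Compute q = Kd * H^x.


q = Kd * H^x = 0.8 * 20^0.91 = 0.8 * 15.273455

12.2188 L/h


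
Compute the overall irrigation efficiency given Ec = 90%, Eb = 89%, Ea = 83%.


Ec = 0.9, Eb = 0.89, Ea = 0.83
E = 0.9 * 0.89 * 0.83 * 100 = 66.4830%

66.4830 %


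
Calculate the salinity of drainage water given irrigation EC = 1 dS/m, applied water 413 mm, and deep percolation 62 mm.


EC_dw = EC_iw * D_iw / D_dw
EC_dw = 1 * 413 / 62
EC_dw = 413 / 62

6.6613 dS/m


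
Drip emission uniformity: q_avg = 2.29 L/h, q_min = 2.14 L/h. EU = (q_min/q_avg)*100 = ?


EU = (q_min/q_avg)*100 = (2.14/2.29)*100 = 93.4498%

93.4498 %


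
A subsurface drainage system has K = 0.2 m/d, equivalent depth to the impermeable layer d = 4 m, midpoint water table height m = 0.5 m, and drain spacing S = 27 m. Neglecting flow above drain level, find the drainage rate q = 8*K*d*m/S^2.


q = 8*K*d*m/S^2
q = 8*0.2*4*0.5/27^2
q = 3.2000 / 729

0.0044 m/d


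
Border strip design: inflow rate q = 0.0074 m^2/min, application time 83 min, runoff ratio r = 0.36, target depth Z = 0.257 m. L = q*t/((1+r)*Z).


L = q*t/((1+r)*Z)
L = 0.0074*83/((1+0.36)*0.257)
L = 0.6142/0.34952

1.7573 m


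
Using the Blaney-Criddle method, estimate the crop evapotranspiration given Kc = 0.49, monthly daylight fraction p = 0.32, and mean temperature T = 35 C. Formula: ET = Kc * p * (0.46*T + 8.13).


ET = Kc * p * (0.46*T + 8.13)
ET = 0.49 * 0.32 * (0.46*35 + 8.13)
ET = 0.49 * 0.32 * 24.2300

3.7993 mm/day


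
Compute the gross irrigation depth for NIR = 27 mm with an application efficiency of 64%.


Ea = 64% = 0.64
GID = NIR / Ea = 27 / 0.64 = 42.1875 mm

42.1875 mm


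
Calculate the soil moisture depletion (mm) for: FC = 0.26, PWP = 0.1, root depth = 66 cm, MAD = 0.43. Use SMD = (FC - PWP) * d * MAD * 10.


SMD = (FC - PWP) * d * MAD * 10
SMD = (0.26 - 0.1) * 66 * 0.43 * 10
SMD = 0.1600 * 66 * 0.43 * 10

45.4080 mm


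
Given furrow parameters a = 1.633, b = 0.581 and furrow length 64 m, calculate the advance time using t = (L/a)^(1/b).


t = (L/a)^(1/b)
t = (64/1.633)^(1/0.581)
t = 39.191672^(1/0.581)

552.2783 min


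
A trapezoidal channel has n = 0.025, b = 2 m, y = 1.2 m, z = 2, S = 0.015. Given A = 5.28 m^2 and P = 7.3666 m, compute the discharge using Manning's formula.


R = A/P = 5.28/7.3666 = 0.716749
Q = (1/0.025) * 5.28 * 0.716749^(2/3) * 0.015^0.5

20.7166 m^3/s


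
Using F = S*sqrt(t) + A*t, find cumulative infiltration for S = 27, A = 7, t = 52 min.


F = S*sqrt(t) + A*t
F = 27*sqrt(52) + 7*52
F = 27*7.211103 + 364

558.6998 mm


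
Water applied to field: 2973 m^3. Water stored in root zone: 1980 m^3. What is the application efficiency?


Ea = V_root / V_field * 100 = 1980 / 2973 * 100 = 66.5994%

66.5994 %


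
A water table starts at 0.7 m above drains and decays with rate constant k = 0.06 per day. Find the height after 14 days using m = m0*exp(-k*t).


m = m0 * exp(-k*t)
m = 0.7 * exp(-0.06 * 14)
m = 0.7 * exp(-0.8400)

0.3022 m


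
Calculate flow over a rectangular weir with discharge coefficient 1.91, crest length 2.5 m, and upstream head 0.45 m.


Q = C * L * H^(3/2) = 1.91 * 2.5 * 0.45^1.5 = 1.91 * 2.5 * 0.301869

1.4414 m^3/s


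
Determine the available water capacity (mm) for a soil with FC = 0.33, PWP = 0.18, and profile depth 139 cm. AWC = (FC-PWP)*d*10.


AWC = (FC - PWP) * d * 10
AWC = (0.33 - 0.18) * 139 * 10
AWC = 0.1500 * 139 * 10

208.5000 mm


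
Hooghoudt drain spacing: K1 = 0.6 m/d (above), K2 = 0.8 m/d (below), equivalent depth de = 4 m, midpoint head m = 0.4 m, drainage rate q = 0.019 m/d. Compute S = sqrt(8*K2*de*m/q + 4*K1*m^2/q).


S^2 = 8*K2*de*m/q + 4*K1*m^2/q
S^2 = 8*0.8*4*0.4/0.019 + 4*0.6*0.4^2/0.019
S = sqrt(559.1579)

23.6465 m


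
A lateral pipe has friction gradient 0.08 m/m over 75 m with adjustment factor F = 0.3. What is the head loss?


hf = J * L * F = 0.08 * 75 * 0.3 = 1.8000 m

1.8000 m


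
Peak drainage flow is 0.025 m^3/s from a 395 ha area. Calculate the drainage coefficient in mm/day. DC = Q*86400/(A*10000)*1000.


DC = Q * 86400 / (A * 10000) * 1000
DC = 0.025 * 86400 / (395 * 10000) * 1000
DC = 2160000.0000 / 3950000

0.5468 mm/day


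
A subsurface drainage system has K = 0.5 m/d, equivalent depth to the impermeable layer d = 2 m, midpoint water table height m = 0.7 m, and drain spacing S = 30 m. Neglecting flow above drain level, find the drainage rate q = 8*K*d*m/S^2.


q = 8*K*d*m/S^2
q = 8*0.5*2*0.7/30^2
q = 5.6000 / 900

0.0062 m/d


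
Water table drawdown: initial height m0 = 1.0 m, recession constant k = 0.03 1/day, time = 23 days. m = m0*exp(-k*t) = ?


m = m0 * exp(-k*t)
m = 1.0 * exp(-0.03 * 23)
m = 1.0 * exp(-0.6900)

0.5016 m


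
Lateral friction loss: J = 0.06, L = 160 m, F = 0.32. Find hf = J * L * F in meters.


hf = J * L * F = 0.06 * 160 * 0.32 = 3.0720 m

3.0720 m


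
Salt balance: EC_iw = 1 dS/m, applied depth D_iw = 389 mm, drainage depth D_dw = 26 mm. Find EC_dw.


EC_dw = EC_iw * D_iw / D_dw
EC_dw = 1 * 389 / 26
EC_dw = 389 / 26

14.9615 dS/m


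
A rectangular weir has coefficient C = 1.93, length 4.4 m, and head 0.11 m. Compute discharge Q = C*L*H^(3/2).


Q = C * L * H^(3/2) = 1.93 * 4.4 * 0.11^1.5 = 1.93 * 4.4 * 0.036483

0.3098 m^3/s


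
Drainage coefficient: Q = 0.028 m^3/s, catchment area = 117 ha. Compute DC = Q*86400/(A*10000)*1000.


DC = Q * 86400 / (A * 10000) * 1000
DC = 0.028 * 86400 / (117 * 10000) * 1000
DC = 2419200.0000 / 1170000

2.0677 mm/day


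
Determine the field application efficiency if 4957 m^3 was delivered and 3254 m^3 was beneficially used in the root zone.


Ea = V_root / V_field * 100 = 3254 / 4957 * 100 = 65.6445%

65.6445 %


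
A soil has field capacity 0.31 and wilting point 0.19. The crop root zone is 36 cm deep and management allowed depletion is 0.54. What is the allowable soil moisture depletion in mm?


SMD = (FC - PWP) * d * MAD * 10
SMD = (0.31 - 0.19) * 36 * 0.54 * 10
SMD = 0.1200 * 36 * 0.54 * 10

23.3280 mm


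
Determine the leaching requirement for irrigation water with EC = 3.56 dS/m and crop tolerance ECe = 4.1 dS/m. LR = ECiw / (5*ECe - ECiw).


LR = ECiw / (5*ECe - ECiw)
LR = 3.56 / (5*4.1 - 3.56)
LR = 3.56 / 16.9400

0.2102


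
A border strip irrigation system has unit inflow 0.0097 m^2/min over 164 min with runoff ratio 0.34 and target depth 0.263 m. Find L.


L = q*t/((1+r)*Z)
L = 0.0097*164/((1+0.34)*0.263)
L = 1.5908/0.35242

4.5139 m


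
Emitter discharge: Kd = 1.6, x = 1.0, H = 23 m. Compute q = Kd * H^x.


q = Kd * H^x = 1.6 * 23^1.0 = 1.6 * 23.000000

36.8000 L/h


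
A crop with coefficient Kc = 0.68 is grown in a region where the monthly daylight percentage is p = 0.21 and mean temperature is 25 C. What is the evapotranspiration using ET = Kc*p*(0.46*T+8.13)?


ET = Kc * p * (0.46*T + 8.13)
ET = 0.68 * 0.21 * (0.46*25 + 8.13)
ET = 0.68 * 0.21 * 19.6300

2.8032 mm/day


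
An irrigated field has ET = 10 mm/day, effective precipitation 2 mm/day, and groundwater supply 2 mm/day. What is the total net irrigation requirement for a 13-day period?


Daily deficit = ET - Pe - GW = 10 - 2 - 2 = 6 mm/day
NIR = 6 * 13 = 78 mm

78.0000 mm


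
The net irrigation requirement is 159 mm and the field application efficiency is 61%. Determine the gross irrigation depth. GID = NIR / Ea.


Ea = 61% = 0.61
GID = NIR / Ea = 159 / 0.61 = 260.6557 mm

260.6557 mm


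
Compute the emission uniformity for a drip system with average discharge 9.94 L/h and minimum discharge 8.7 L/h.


EU = (q_min/q_avg)*100 = (8.7/9.94)*100 = 87.5252%

87.5252 %


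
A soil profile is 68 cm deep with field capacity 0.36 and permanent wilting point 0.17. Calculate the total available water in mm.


AWC = (FC - PWP) * d * 10
AWC = (0.36 - 0.17) * 68 * 10
AWC = 0.1900 * 68 * 10

129.2000 mm


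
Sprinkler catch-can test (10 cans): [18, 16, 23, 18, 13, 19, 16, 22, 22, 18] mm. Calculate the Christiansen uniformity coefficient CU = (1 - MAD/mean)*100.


mean = 18.500000 mm
MAD = 2.400000 mm
CU = (1 - 2.400000/18.500000)*100

87.0270 %


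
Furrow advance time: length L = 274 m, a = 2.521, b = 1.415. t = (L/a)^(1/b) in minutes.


t = (L/a)^(1/b)
t = (274/2.521)^(1/1.415)
t = 108.687029^(1/1.415)

27.4786 min


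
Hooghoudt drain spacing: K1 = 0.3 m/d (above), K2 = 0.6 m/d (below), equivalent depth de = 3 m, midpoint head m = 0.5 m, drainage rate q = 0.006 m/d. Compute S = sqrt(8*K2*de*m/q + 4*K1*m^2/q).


S^2 = 8*K2*de*m/q + 4*K1*m^2/q
S^2 = 8*0.6*3*0.5/0.006 + 4*0.3*0.5^2/0.006
S = sqrt(1250.0000)

35.3553 m


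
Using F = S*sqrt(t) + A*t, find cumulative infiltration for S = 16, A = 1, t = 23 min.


F = S*sqrt(t) + A*t
F = 16*sqrt(23) + 1*23
F = 16*4.795832 + 23

99.7333 mm


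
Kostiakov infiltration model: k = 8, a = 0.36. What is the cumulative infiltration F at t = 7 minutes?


F = k * t^a = 8 * 7^0.36
F = 8 * 2.014816

16.1185 mm


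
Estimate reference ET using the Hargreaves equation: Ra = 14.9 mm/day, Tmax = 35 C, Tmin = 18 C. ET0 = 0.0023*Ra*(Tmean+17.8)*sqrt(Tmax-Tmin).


Tmean = (Tmax + Tmin)/2 = (35 + 18)/2 = 26.5
ET0 = 0.0023 * 14.9 * (26.5 + 17.8) * sqrt(35 - 18)
ET0 = 0.0023 * 14.9 * 44.3 * 4.123106

6.2595 mm/day


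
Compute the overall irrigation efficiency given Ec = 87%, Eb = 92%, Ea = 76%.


Ec = 0.87, Eb = 0.92, Ea = 0.76
E = 0.87 * 0.92 * 0.76 * 100 = 60.8304%

60.8304 %


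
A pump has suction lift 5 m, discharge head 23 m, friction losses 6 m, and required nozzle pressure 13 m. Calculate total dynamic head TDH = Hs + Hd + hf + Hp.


TDH = Hs + Hd + hf + Hp = 5 + 23 + 6 + 13 = 47

47 m


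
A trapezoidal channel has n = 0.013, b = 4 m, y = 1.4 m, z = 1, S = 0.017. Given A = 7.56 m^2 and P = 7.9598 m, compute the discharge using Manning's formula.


R = A/P = 7.56/7.9598 = 0.949773
Q = (1/0.013) * 7.56 * 0.949773^(2/3) * 0.017^0.5

73.2627 m^3/s


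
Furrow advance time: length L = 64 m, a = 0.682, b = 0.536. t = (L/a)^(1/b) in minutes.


t = (L/a)^(1/b)
t = (64/0.682)^(1/0.536)
t = 93.841642^(1/0.536)

4784.5658 min


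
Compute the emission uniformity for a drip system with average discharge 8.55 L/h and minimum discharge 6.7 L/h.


EU = (q_min/q_avg)*100 = (6.7/8.55)*100 = 78.3626%

78.3626 %


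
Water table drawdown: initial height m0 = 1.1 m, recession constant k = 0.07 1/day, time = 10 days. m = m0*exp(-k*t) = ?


m = m0 * exp(-k*t)
m = 1.1 * exp(-0.07 * 10)
m = 1.1 * exp(-0.7000)

0.5462 m


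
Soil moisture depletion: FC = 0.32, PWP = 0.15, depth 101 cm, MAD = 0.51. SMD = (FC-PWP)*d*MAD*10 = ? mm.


SMD = (FC - PWP) * d * MAD * 10
SMD = (0.32 - 0.15) * 101 * 0.51 * 10
SMD = 0.1700 * 101 * 0.51 * 10

87.5670 mm


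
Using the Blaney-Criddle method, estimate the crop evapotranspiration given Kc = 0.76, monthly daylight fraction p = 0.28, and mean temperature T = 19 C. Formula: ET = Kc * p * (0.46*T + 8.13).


ET = Kc * p * (0.46*T + 8.13)
ET = 0.76 * 0.28 * (0.46*19 + 8.13)
ET = 0.76 * 0.28 * 16.8700

3.5899 mm/day


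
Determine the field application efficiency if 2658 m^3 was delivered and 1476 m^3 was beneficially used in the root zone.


Ea = V_root / V_field * 100 = 1476 / 2658 * 100 = 55.5305%

55.5305 %


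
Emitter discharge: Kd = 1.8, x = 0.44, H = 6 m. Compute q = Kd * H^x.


q = Kd * H^x = 1.8 * 6^0.44 = 1.8 * 2.199817

3.9597 L/h


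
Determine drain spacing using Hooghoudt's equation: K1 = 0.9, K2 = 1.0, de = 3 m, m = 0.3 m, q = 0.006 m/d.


S^2 = 8*K2*de*m/q + 4*K1*m^2/q
S^2 = 8*1.0*3*0.3/0.006 + 4*0.9*0.3^2/0.006
S = sqrt(1254.0000)

35.4119 m


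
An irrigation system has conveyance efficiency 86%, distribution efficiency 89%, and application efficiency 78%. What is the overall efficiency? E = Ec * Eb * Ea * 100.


Ec = 0.86, Eb = 0.89, Ea = 0.78
E = 0.86 * 0.89 * 0.78 * 100 = 59.7012%

59.7012 %


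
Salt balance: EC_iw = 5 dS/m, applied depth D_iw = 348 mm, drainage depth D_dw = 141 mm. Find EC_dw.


EC_dw = EC_iw * D_iw / D_dw
EC_dw = 5 * 348 / 141
EC_dw = 1740 / 141

12.3404 dS/m


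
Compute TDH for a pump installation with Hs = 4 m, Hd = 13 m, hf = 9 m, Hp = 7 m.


TDH = Hs + Hd + hf + Hp = 4 + 13 + 9 + 7 = 33

33 m


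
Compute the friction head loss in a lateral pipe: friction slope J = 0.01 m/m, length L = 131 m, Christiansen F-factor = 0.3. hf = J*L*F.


hf = J * L * F = 0.01 * 131 * 0.3 = 0.3930 m

0.3930 m


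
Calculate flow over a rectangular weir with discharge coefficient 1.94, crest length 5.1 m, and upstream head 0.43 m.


Q = C * L * H^(3/2) = 1.94 * 5.1 * 0.43^1.5 = 1.94 * 5.1 * 0.281970

2.7898 m^3/s


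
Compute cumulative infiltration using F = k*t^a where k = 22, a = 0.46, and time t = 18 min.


F = k * t^a = 22 * 18^0.46
F = 22 * 3.779422

83.1473 mm


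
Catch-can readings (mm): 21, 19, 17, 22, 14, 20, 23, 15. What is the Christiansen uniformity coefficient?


mean = 18.875000 mm
MAD = 2.656250 mm
CU = (1 - 2.656250/18.875000)*100

85.9272 %


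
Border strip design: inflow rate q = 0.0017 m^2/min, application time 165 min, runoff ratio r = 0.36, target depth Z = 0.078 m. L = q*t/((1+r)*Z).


L = q*t/((1+r)*Z)
L = 0.0017*165/((1+0.36)*0.078)
L = 0.2805/0.10608

2.6442 m


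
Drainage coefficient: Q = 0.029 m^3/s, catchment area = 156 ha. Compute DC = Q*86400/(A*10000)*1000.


DC = Q * 86400 / (A * 10000) * 1000
DC = 0.029 * 86400 / (156 * 10000) * 1000
DC = 2505600.0000 / 1560000

1.6062 mm/day


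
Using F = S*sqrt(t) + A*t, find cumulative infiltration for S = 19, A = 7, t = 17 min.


F = S*sqrt(t) + A*t
F = 19*sqrt(17) + 7*17
F = 19*4.123106 + 119

197.3390 mm


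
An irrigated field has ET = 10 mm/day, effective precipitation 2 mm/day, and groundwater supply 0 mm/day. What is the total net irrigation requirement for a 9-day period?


Daily deficit = ET - Pe - GW = 10 - 2 - 0 = 8 mm/day
NIR = 8 * 9 = 72 mm

72.0000 mm


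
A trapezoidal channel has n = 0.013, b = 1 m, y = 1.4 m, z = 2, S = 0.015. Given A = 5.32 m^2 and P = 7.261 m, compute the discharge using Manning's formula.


R = A/P = 5.32/7.261 = 0.732681
Q = (1/0.013) * 5.32 * 0.732681^(2/3) * 0.015^0.5

40.7340 m^3/s


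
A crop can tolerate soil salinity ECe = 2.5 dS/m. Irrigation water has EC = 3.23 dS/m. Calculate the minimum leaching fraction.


LR = ECiw / (5*ECe - ECiw)
LR = 3.23 / (5*2.5 - 3.23)
LR = 3.23 / 9.2700

0.3484


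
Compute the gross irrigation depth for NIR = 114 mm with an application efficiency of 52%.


Ea = 52% = 0.52
GID = NIR / Ea = 114 / 0.52 = 219.2308 mm

219.2308 mm


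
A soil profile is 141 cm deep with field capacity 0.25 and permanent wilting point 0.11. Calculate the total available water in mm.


AWC = (FC - PWP) * d * 10
AWC = (0.25 - 0.11) * 141 * 10
AWC = 0.1400 * 141 * 10

197.4000 mm


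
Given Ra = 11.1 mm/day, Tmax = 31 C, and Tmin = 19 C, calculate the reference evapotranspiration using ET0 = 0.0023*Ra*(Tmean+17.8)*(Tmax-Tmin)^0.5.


Tmean = (Tmax + Tmin)/2 = (31 + 19)/2 = 25.0
ET0 = 0.0023 * 11.1 * (25.0 + 17.8) * sqrt(31 - 19)
ET0 = 0.0023 * 11.1 * 42.8 * 3.464102

3.7852 mm/day


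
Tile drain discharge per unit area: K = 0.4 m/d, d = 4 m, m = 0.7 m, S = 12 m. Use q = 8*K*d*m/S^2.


q = 8*K*d*m/S^2
q = 8*0.4*4*0.7/12^2
q = 8.9600 / 144

0.0622 m/d


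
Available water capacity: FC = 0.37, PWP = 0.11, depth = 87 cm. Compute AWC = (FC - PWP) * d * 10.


AWC = (FC - PWP) * d * 10
AWC = (0.37 - 0.11) * 87 * 10
AWC = 0.2600 * 87 * 10

226.2000 mm


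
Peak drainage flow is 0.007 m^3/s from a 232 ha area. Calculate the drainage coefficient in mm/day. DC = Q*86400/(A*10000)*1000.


DC = Q * 86400 / (A * 10000) * 1000
DC = 0.007 * 86400 / (232 * 10000) * 1000
DC = 604800.0000 / 2320000

0.2607 mm/day


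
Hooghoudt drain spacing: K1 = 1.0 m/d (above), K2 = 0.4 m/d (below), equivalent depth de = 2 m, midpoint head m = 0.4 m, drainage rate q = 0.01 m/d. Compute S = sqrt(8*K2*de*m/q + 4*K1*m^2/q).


S^2 = 8*K2*de*m/q + 4*K1*m^2/q
S^2 = 8*0.4*2*0.4/0.01 + 4*1.0*0.4^2/0.01
S = sqrt(320.0000)

17.8885 m


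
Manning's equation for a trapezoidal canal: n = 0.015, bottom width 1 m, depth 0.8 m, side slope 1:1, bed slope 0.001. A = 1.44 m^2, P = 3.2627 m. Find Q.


R = A/P = 1.44/3.2627 = 0.441352
Q = (1/0.015) * 1.44 * 0.441352^(2/3) * 0.001^0.5

1.7598 m^3/s


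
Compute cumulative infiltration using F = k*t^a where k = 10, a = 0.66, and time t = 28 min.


F = k * t^a = 10 * 28^0.66
F = 10 * 9.018292

90.1829 mm


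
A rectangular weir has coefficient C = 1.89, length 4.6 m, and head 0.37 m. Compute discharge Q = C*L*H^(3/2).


Q = C * L * H^(3/2) = 1.89 * 4.6 * 0.37^1.5 = 1.89 * 4.6 * 0.225062

1.9567 m^3/s


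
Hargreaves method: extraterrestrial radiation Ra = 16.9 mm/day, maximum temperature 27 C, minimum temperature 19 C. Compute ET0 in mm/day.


Tmean = (Tmax + Tmin)/2 = (27 + 19)/2 = 23.0
ET0 = 0.0023 * 16.9 * (23.0 + 17.8) * sqrt(27 - 19)
ET0 = 0.0023 * 16.9 * 40.8 * 2.828427

4.4856 mm/day


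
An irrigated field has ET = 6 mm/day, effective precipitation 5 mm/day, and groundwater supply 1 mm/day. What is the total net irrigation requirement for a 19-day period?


Daily deficit = ET - Pe - GW = 6 - 5 - 1 = 0 mm/day
NIR = 0 * 19 = 0 mm

0 mm


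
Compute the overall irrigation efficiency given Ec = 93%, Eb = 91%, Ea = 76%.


Ec = 0.93, Eb = 0.91, Ea = 0.76
E = 0.93 * 0.91 * 0.76 * 100 = 64.3188%

64.3188 %


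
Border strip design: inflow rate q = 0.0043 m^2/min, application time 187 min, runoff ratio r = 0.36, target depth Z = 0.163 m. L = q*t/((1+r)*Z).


L = q*t/((1+r)*Z)
L = 0.0043*187/((1+0.36)*0.163)
L = 0.8041/0.22168

3.6273 m


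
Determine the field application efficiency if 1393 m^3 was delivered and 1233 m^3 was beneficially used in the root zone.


Ea = V_root / V_field * 100 = 1233 / 1393 * 100 = 88.5140%

88.5140 %


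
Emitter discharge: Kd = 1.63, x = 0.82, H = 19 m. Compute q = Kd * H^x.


q = Kd * H^x = 1.63 * 19^0.82 = 1.63 * 11.183505

18.2291 L/h


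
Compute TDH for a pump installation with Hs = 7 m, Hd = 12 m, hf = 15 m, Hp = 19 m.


TDH = Hs + Hd + hf + Hp = 7 + 12 + 15 + 19 = 53

53 m


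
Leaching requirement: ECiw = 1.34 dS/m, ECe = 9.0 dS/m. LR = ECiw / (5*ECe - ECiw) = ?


LR = ECiw / (5*ECe - ECiw)
LR = 1.34 / (5*9.0 - 1.34)
LR = 1.34 / 43.6600

0.0307


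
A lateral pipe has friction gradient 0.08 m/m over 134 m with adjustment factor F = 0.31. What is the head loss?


hf = J * L * F = 0.08 * 134 * 0.31 = 3.3232 m

3.3232 m


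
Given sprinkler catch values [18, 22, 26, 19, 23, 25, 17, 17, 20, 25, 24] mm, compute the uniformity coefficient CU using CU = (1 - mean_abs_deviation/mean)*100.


mean = 21.454545 mm
MAD = 2.958678 mm
CU = (1 - 2.958678/21.454545)*100

86.2096 %


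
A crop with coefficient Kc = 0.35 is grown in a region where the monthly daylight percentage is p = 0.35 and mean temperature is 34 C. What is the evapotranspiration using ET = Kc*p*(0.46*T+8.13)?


ET = Kc * p * (0.46*T + 8.13)
ET = 0.35 * 0.35 * (0.46*34 + 8.13)
ET = 0.35 * 0.35 * 23.7700

2.9118 mm/day


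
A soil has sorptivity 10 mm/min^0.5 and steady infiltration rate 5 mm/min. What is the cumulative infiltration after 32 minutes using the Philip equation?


F = S*sqrt(t) + A*t
F = 10*sqrt(32) + 5*32
F = 10*5.656854 + 160

216.5685 mm


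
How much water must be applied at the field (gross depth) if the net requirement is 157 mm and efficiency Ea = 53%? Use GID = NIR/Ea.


Ea = 53% = 0.53
GID = NIR / Ea = 157 / 0.53 = 296.2264 mm

296.2264 mm


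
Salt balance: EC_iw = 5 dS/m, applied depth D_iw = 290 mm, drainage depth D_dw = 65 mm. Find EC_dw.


EC_dw = EC_iw * D_iw / D_dw
EC_dw = 5 * 290 / 65
EC_dw = 1450 / 65

22.3077 dS/m


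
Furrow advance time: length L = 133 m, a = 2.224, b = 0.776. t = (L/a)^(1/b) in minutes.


t = (L/a)^(1/b)
t = (133/2.224)^(1/0.776)
t = 59.802158^(1/0.776)

194.7976 min


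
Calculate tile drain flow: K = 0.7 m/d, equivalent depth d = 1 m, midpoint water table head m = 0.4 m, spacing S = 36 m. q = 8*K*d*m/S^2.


q = 8*K*d*m/S^2
q = 8*0.7*1*0.4/36^2
q = 2.2400 / 1296

0.0017 m/d


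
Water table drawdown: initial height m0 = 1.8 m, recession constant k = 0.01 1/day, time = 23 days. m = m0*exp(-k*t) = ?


m = m0 * exp(-k*t)
m = 1.8 * exp(-0.01 * 23)
m = 1.8 * exp(-0.2300)

1.4302 m


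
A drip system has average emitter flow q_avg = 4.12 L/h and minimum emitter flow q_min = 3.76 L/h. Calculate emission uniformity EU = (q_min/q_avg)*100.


EU = (q_min/q_avg)*100 = (3.76/4.12)*100 = 91.2621%

91.2621 %


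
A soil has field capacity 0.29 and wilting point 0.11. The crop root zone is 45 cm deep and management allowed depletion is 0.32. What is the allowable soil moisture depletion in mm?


SMD = (FC - PWP) * d * MAD * 10
SMD = (0.29 - 0.11) * 45 * 0.32 * 10
SMD = 0.1800 * 45 * 0.32 * 10

25.9200 mm


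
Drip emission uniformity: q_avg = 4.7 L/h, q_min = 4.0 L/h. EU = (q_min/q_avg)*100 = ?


EU = (q_min/q_avg)*100 = (4.0/4.7)*100 = 85.1064%

85.1064 %


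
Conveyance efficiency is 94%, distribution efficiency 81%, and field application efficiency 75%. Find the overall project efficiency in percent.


Ec = 0.94, Eb = 0.81, Ea = 0.75
E = 0.94 * 0.81 * 0.75 * 100 = 57.1050%

57.1050 %


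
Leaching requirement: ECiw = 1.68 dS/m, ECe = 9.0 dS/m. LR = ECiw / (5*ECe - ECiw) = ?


LR = ECiw / (5*ECe - ECiw)
LR = 1.68 / (5*9.0 - 1.68)
LR = 1.68 / 43.3200

0.0388


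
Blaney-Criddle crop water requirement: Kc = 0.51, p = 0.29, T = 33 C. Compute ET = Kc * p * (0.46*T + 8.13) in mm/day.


ET = Kc * p * (0.46*T + 8.13)
ET = 0.51 * 0.29 * (0.46*33 + 8.13)
ET = 0.51 * 0.29 * 23.3100

3.4475 mm/day


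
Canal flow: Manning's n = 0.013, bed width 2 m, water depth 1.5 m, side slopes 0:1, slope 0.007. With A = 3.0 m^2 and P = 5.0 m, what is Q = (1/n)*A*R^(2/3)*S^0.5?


R = A/P = 3.0/5.0 = 0.600000
Q = (1/0.013) * 3.0 * 0.600000^(2/3) * 0.007^0.5

13.7350 m^3/s


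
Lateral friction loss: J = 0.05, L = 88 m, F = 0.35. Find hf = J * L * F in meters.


hf = J * L * F = 0.05 * 88 * 0.35 = 1.5400 m

1.5400 m


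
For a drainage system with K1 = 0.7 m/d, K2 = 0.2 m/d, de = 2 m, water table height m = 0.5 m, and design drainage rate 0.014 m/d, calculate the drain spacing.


S^2 = 8*K2*de*m/q + 4*K1*m^2/q
S^2 = 8*0.2*2*0.5/0.014 + 4*0.7*0.5^2/0.014
S = sqrt(164.2857)

12.8174 m


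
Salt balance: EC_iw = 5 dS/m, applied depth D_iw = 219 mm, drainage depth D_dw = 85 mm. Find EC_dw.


EC_dw = EC_iw * D_iw / D_dw
EC_dw = 5 * 219 / 85
EC_dw = 1095 / 85

12.8824 dS/m


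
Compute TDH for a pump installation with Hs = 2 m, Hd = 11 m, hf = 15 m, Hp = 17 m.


TDH = Hs + Hd + hf + Hp = 2 + 11 + 15 + 17 = 45

45 m


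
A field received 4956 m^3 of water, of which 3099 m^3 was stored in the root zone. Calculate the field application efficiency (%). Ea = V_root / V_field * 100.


Ea = V_root / V_field * 100 = 3099 / 4956 * 100 = 62.5303%

62.5303 %


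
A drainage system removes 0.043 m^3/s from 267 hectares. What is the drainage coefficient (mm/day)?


DC = Q * 86400 / (A * 10000) * 1000
DC = 0.043 * 86400 / (267 * 10000) * 1000
DC = 3715200.0000 / 2670000

1.3915 mm/day


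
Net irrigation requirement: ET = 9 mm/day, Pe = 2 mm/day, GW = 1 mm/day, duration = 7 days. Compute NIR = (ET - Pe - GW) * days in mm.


Daily deficit = ET - Pe - GW = 9 - 2 - 1 = 6 mm/day
NIR = 6 * 7 = 42 mm

42.0000 mm


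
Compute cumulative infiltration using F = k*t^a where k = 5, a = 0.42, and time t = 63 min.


F = k * t^a = 5 * 63^0.42
F = 5 * 5.698008

28.4900 mm


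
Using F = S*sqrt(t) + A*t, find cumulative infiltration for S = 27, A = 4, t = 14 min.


F = S*sqrt(t) + A*t
F = 27*sqrt(14) + 4*14
F = 27*3.741657 + 56

157.0247 mm


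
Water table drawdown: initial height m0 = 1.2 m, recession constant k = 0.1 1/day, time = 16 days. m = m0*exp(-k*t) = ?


m = m0 * exp(-k*t)
m = 1.2 * exp(-0.1 * 16)
m = 1.2 * exp(-1.6000)

0.2423 m


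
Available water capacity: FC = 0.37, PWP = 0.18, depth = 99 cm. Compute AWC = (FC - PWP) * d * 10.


AWC = (FC - PWP) * d * 10
AWC = (0.37 - 0.18) * 99 * 10
AWC = 0.1900 * 99 * 10

188.1000 mm


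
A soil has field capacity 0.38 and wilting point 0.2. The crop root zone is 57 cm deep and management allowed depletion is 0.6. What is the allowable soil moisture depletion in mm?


SMD = (FC - PWP) * d * MAD * 10
SMD = (0.38 - 0.2) * 57 * 0.6 * 10
SMD = 0.1800 * 57 * 0.6 * 10

61.5600 mm


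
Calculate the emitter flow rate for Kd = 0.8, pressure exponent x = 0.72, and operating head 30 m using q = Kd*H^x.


q = Kd * H^x = 0.8 * 30^0.72 = 0.8 * 11.575168

9.2601 L/h


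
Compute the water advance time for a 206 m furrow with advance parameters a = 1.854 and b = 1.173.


t = (L/a)^(1/b)
t = (206/1.854)^(1/1.173)
t = 111.111111^(1/1.173)

55.4675 min


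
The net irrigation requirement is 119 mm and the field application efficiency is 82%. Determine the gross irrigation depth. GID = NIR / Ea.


Ea = 82% = 0.82
GID = NIR / Ea = 119 / 0.82 = 145.1220 mm

145.1220 mm


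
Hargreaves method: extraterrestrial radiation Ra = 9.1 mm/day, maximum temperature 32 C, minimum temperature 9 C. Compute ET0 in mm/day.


Tmean = (Tmax + Tmin)/2 = (32 + 9)/2 = 20.5
ET0 = 0.0023 * 9.1 * (20.5 + 17.8) * sqrt(32 - 9)
ET0 = 0.0023 * 9.1 * 38.3 * 4.795832

3.8444 mm/day


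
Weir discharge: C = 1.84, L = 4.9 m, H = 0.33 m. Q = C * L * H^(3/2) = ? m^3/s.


Q = C * L * H^(3/2) = 1.84 * 4.9 * 0.33^1.5 = 1.84 * 4.9 * 0.189571

1.7092 m^3/s


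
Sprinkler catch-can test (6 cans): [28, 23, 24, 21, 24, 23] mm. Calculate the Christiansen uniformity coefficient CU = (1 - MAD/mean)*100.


mean = 23.833333 mm
MAD = 1.500000 mm
CU = (1 - 1.500000/23.833333)*100

93.7063 %


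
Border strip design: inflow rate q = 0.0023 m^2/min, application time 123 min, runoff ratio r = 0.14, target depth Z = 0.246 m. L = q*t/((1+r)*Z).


L = q*t/((1+r)*Z)
L = 0.0023*123/((1+0.14)*0.246)
L = 0.2829/0.28044

1.0088 m


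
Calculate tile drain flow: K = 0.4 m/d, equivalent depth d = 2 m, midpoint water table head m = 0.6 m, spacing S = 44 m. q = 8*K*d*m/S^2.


q = 8*K*d*m/S^2
q = 8*0.4*2*0.6/44^2
q = 3.8400 / 1936

0.0020 m/d


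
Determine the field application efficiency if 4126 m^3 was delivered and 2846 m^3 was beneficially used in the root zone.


Ea = V_root / V_field * 100 = 2846 / 4126 * 100 = 68.9772%

68.9772 %


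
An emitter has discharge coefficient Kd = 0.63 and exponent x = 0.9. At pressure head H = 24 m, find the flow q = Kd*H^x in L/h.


q = Kd * H^x = 0.63 * 24^0.9 = 0.63 * 17.465866

11.0035 L/h


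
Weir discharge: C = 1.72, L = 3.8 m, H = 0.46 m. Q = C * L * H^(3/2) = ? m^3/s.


Q = C * L * H^(3/2) = 1.72 * 3.8 * 0.46^1.5 = 1.72 * 3.8 * 0.311987

2.0391 m^3/s


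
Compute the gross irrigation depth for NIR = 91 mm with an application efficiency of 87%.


Ea = 87% = 0.87
GID = NIR / Ea = 91 / 0.87 = 104.5977 mm

104.5977 mm


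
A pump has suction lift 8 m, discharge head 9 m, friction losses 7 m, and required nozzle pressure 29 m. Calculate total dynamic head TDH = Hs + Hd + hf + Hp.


TDH = Hs + Hd + hf + Hp = 8 + 9 + 7 + 29 = 53

53 m


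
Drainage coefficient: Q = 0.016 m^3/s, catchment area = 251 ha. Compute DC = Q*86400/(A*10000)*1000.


DC = Q * 86400 / (A * 10000) * 1000
DC = 0.016 * 86400 / (251 * 10000) * 1000
DC = 1382400.0000 / 2510000

0.5508 mm/day


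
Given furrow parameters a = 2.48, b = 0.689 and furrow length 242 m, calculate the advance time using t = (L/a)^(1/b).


t = (L/a)^(1/b)
t = (242/2.48)^(1/0.689)
t = 97.580645^(1/0.689)

771.4722 min


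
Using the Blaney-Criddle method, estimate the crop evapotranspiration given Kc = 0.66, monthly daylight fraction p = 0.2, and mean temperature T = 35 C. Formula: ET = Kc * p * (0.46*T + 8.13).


ET = Kc * p * (0.46*T + 8.13)
ET = 0.66 * 0.2 * (0.46*35 + 8.13)
ET = 0.66 * 0.2 * 24.2300

3.1984 mm/day


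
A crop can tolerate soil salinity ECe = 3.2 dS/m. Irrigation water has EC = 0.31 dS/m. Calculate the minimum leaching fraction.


LR = ECiw / (5*ECe - ECiw)
LR = 0.31 / (5*3.2 - 0.31)
LR = 0.31 / 15.6900

0.0198


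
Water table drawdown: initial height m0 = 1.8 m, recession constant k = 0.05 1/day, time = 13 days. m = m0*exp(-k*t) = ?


m = m0 * exp(-k*t)
m = 1.8 * exp(-0.05 * 13)
m = 1.8 * exp(-0.6500)

0.9397 m


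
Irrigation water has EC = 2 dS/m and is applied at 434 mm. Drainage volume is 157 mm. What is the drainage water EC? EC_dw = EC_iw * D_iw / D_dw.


EC_dw = EC_iw * D_iw / D_dw
EC_dw = 2 * 434 / 157
EC_dw = 868 / 157

5.5287 dS/m


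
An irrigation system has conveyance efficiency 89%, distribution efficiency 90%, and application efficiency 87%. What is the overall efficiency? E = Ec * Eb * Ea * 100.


Ec = 0.89, Eb = 0.9, Ea = 0.87
E = 0.89 * 0.9 * 0.87 * 100 = 69.6870%

69.6870 %


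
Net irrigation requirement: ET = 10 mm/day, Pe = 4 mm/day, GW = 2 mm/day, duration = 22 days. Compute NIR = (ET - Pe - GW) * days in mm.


Daily deficit = ET - Pe - GW = 10 - 4 - 2 = 4 mm/day
NIR = 4 * 22 = 88 mm

88.0000 mm


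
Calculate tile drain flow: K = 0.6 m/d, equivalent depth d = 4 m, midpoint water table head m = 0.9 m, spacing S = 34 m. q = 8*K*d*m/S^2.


q = 8*K*d*m/S^2
q = 8*0.6*4*0.9/34^2
q = 17.2800 / 1156

0.0149 m/d


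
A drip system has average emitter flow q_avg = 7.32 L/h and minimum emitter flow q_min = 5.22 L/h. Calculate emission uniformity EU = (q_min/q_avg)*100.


EU = (q_min/q_avg)*100 = (5.22/7.32)*100 = 71.3115%

71.3115 %


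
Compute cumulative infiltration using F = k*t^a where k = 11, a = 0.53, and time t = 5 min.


F = k * t^a = 11 * 5^0.53
F = 11 * 2.346681

25.8135 mm


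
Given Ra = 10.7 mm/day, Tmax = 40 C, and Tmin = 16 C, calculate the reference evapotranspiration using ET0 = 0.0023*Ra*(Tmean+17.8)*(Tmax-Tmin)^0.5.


Tmean = (Tmax + Tmin)/2 = (40 + 16)/2 = 28.0
ET0 = 0.0023 * 10.7 * (28.0 + 17.8) * sqrt(40 - 16)
ET0 = 0.0023 * 10.7 * 45.8 * 4.898979

5.5218 mm/day


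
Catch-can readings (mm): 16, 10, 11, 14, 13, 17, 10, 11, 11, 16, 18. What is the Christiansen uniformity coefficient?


mean = 13.363636 mm
MAD = 2.578512 mm
CU = (1 - 2.578512/13.363636)*100

80.7050 %


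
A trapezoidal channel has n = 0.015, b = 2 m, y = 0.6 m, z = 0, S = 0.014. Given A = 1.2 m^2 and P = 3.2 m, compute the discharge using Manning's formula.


R = A/P = 1.2/3.2 = 0.375000
Q = (1/0.015) * 1.2 * 0.375000^(2/3) * 0.014^0.5

4.9224 m^3/s


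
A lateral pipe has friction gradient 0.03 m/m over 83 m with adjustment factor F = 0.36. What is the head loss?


hf = J * L * F = 0.03 * 83 * 0.36 = 0.8964 m

0.8964 m


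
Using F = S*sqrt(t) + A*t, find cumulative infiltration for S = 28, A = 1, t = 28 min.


F = S*sqrt(t) + A*t
F = 28*sqrt(28) + 1*28
F = 28*5.291503 + 28

176.1621 mm


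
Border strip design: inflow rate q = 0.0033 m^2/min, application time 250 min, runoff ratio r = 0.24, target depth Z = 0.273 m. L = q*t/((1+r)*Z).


L = q*t/((1+r)*Z)
L = 0.0033*250/((1+0.24)*0.273)
L = 0.825/0.33852

2.4371 m


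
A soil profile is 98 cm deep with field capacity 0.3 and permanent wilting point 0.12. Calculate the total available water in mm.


AWC = (FC - PWP) * d * 10
AWC = (0.3 - 0.12) * 98 * 10
AWC = 0.1800 * 98 * 10

176.4000 mm


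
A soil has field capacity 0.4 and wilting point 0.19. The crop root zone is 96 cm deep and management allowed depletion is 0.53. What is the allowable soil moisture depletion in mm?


SMD = (FC - PWP) * d * MAD * 10
SMD = (0.4 - 0.19) * 96 * 0.53 * 10
SMD = 0.2100 * 96 * 0.53 * 10

106.8480 mm


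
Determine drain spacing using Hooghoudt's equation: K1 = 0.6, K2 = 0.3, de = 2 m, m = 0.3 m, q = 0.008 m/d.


S^2 = 8*K2*de*m/q + 4*K1*m^2/q
S^2 = 8*0.3*2*0.3/0.008 + 4*0.6*0.3^2/0.008
S = sqrt(207.0000)

14.3875 m


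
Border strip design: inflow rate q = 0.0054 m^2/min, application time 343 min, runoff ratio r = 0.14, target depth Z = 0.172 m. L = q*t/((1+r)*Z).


L = q*t/((1+r)*Z)
L = 0.0054*343/((1+0.14)*0.172)
L = 1.8522/0.19608

9.4461 m


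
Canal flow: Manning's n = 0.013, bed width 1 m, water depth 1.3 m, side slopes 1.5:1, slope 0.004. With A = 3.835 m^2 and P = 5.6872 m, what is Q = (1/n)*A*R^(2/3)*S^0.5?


R = A/P = 3.835/5.6872 = 0.674321
Q = (1/0.013) * 3.835 * 0.674321^(2/3) * 0.004^0.5

14.3471 m^3/s


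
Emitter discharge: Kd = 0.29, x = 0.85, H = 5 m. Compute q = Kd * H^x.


q = Kd * H^x = 0.29 * 5^0.85 = 0.29 * 3.927575

1.1390 L/h


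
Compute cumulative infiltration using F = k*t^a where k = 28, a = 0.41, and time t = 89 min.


F = k * t^a = 28 * 89^0.41
F = 28 * 6.298685

176.3632 mm


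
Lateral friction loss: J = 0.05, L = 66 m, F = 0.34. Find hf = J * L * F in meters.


hf = J * L * F = 0.05 * 66 * 0.34 = 1.1220 m

1.1220 m


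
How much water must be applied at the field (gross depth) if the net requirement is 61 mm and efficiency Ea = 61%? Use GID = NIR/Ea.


Ea = 61% = 0.61
GID = NIR / Ea = 61 / 0.61 = 100.0000 mm

100.0000 mm


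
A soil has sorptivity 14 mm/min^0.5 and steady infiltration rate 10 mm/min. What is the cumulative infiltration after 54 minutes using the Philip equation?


F = S*sqrt(t) + A*t
F = 14*sqrt(54) + 10*54
F = 14*7.348469 + 540

642.8786 mm


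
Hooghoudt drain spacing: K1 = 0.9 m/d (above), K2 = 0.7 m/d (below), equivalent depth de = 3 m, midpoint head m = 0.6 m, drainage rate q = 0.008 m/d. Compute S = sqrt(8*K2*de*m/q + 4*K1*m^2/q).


S^2 = 8*K2*de*m/q + 4*K1*m^2/q
S^2 = 8*0.7*3*0.6/0.008 + 4*0.9*0.6^2/0.008
S = sqrt(1422.0000)

37.7094 m


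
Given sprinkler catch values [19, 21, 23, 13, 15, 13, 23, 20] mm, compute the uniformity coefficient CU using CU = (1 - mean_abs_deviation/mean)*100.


mean = 18.375000 mm
MAD = 3.531250 mm
CU = (1 - 3.531250/18.375000)*100

80.7823 %


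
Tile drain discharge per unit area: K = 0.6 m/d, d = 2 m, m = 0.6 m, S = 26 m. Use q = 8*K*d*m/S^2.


q = 8*K*d*m/S^2
q = 8*0.6*2*0.6/26^2
q = 5.7600 / 676

0.0085 m/d


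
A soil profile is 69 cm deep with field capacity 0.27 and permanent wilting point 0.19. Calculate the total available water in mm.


AWC = (FC - PWP) * d * 10
AWC = (0.27 - 0.19) * 69 * 10
AWC = 0.0800 * 69 * 10

55.2000 mm


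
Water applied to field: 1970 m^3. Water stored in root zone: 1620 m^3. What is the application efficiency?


Ea = V_root / V_field * 100 = 1620 / 1970 * 100 = 82.2335%

82.2335 %


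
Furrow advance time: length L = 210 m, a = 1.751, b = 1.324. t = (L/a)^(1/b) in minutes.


t = (L/a)^(1/b)
t = (210/1.751)^(1/1.324)
t = 119.931468^(1/1.324)

37.1699 min


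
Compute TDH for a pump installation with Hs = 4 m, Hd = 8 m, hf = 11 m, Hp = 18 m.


TDH = Hs + Hd + hf + Hp = 4 + 8 + 11 + 18 = 41

41 m


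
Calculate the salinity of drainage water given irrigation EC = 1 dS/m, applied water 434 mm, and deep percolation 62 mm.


EC_dw = EC_iw * D_iw / D_dw
EC_dw = 1 * 434 / 62
EC_dw = 434 / 62

7.0000 dS/m


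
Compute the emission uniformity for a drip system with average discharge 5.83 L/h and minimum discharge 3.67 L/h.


EU = (q_min/q_avg)*100 = (3.67/5.83)*100 = 62.9503%

62.9503 %


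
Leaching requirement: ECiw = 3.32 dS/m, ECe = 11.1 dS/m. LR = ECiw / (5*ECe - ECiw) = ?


LR = ECiw / (5*ECe - ECiw)
LR = 3.32 / (5*11.1 - 3.32)
LR = 3.32 / 52.1800

0.0636


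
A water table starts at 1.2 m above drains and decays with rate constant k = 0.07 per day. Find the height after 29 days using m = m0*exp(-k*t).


m = m0 * exp(-k*t)
m = 1.2 * exp(-0.07 * 29)
m = 1.2 * exp(-2.0300)

0.1576 m
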